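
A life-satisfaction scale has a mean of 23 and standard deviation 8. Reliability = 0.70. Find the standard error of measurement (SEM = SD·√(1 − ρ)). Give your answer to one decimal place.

SEM = SD · √(1 − ρ) = 8 × √0.30 = 8 × 0.5477 = 4.382

4.4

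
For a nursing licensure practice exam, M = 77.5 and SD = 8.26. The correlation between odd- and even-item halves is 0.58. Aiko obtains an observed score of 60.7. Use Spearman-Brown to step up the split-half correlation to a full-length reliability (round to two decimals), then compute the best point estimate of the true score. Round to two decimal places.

Spearman-Brown: ρ = 2r/(1 + r) = 2(0.58)/(1 + 0.58) = 1.160/1.58 = 0.7342 → 0.73
T̂ = ρX + (1 − ρ)μ
  = 0.73 × 60.7 + 0.27 × 77.5
  = 44.311 + 20.925
  = 65.236
  ≈ 65.24

65.24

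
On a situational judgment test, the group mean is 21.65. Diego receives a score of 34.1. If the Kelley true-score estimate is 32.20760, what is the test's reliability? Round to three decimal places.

0.848

T̂ = ρX + (1 − ρ)μ  ⇒  T̂ − μ = ρ(X − μ)
ρ = (T̂ − μ)/(X − μ) = (32.20760 − 21.65) / (34.1 − 21.65) = 10.55760 / 12.45 = 0.84800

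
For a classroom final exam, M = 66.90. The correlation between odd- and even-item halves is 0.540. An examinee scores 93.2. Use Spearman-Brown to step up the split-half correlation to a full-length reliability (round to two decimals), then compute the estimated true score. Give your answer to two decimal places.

Spearman-Brown: ρ = 2r/(1 + r) = 2(0.540)/(1 + 0.540) = 1.0800/1.540 = 0.7013 → 0.70
T̂ = ρX + (1 − ρ)μ
  = 0.70 × 93.2 + 0.30 × 66.90
  = 65.240 + 20.0700
  = 85.310
  ≈ 85.31

85.31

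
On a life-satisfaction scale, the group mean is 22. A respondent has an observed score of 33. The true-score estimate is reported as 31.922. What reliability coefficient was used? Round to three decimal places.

T̂ = ρX + (1 − ρ)μ  ⇒  T̂ − μ = ρ(X − μ)
ρ = (T̂ − μ)/(X − μ) = (31.922 − 22) / (33 − 22) = 9.922 / 11.0 = 0.90200

0.902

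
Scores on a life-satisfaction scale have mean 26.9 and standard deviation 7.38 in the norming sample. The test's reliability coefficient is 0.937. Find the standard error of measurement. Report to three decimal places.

SEM = SD · √(1 − ρ) = 7.38 × √0.063 = 7.38 × 0.2510 = 1.8524

1.852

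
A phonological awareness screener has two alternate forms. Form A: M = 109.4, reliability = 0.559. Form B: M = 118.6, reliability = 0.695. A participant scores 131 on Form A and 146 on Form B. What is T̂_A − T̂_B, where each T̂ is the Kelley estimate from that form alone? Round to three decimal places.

T̂_A = 0.559(131) + 0.441(109.4) = 121.47440
T̂_B = 0.695(146) + 0.305(118.6) = 137.64300
T̂_A − T̂_B = -16.16860

-16.169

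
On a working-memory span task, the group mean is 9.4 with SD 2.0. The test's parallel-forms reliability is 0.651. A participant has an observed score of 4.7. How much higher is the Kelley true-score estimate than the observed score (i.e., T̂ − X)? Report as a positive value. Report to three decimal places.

1.640

T̂ = ρX + (1 − ρ)μ
  = 0.651 × 4.7 + 0.349 × 9.4
  = 3.0597 + 3.2806
  = 6.34030
  ≈ 6.3403
T̂ − X = 6.3403 − 4.7 = 1.6403 → 1.640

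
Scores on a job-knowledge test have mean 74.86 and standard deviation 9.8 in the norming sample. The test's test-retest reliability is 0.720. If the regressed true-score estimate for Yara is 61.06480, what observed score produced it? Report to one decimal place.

T̂ = ρX + (1 − ρ)μ  ⇒  X = (T̂ − (1 − ρ)μ) / ρ
X = (61.06480 − 0.280 × 74.86) / 0.720 = (61.06480 − 20.96080) / 0.720 = 40.10400 / 0.720 = 55.700

55.7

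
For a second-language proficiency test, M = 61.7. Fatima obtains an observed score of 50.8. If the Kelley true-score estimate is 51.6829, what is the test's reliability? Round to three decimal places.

0.919

T̂ = ρX + (1 − ρ)μ  ⇒  T̂ − μ = ρ(X − μ)
ρ = (T̂ − μ)/(X − μ) = (51.6829 − 61.7) / (50.8 − 61.7) = -10.0171 / -10.9 = 0.91900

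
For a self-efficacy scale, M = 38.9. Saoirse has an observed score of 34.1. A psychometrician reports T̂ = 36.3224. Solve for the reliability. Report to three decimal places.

0.537

T̂ = ρX + (1 − ρ)μ  ⇒  T̂ − μ = ρ(X − μ)
ρ = (T̂ − μ)/(X − μ) = (36.3224 − 38.9) / (34.1 − 38.9) = -2.5776 / -4.8 = 0.53700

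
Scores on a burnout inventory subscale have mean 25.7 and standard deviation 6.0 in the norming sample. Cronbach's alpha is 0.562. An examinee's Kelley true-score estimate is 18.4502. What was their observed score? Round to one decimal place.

12.8

T̂ = ρX + (1 − ρ)μ  ⇒  X = (T̂ − (1 − ρ)μ) / ρ
X = (18.4502 − 0.438 × 25.7) / 0.562 = (18.4502 − 11.2566) / 0.562 = 7.1936 / 0.562 = 12.800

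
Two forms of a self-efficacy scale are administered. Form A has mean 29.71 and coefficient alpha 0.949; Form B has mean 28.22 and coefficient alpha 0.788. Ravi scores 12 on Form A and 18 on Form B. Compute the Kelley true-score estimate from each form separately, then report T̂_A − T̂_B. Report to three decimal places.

T̂_A = 0.949(12) + 0.051(29.71) = 12.90321
T̂_B = 0.788(18) + 0.212(28.22) = 20.16664
T̂_A − T̂_B = -7.26343

-7.263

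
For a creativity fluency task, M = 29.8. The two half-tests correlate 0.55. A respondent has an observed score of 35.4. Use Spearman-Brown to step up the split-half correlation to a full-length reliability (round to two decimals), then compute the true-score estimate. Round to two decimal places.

Spearman-Brown: ρ = 2r/(1 + r) = 2(0.55)/(1 + 0.55) = 1.100/1.55 = 0.7097 → 0.71
T̂ = ρX + (1 − ρ)μ
  = 0.71 × 35.4 + 0.29 × 29.8
  = 25.134 + 8.642
  = 33.776
  ≈ 33.78

33.78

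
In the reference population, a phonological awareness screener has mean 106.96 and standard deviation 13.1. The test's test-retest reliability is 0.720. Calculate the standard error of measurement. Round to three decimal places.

6.932

SEM = SD · √(1 − ρ) = 13.1 × √0.280 = 13.1 × 0.5292 = 6.9319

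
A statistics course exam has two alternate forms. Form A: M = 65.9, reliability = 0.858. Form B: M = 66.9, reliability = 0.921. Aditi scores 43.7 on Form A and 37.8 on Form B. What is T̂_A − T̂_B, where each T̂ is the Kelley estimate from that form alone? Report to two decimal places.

T̂_A = 0.858(43.7) + 0.142(65.9) = 46.8524
T̂_B = 0.921(37.8) + 0.079(66.9) = 40.0989
T̂_A − T̂_B = 6.7535

6.75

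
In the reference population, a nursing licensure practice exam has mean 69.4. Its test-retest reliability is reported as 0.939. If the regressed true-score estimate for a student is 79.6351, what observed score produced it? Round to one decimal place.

T̂ = ρX + (1 − ρ)μ  ⇒  X = (T̂ − (1 − ρ)μ) / ρ
X = (79.6351 − 0.061 × 69.4) / 0.939 = (79.6351 − 4.2334) / 0.939 = 75.4017 / 0.939 = 80.300

80.3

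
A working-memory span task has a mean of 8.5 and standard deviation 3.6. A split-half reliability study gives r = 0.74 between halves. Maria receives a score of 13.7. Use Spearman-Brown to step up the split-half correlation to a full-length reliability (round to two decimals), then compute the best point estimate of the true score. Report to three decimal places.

12.920

Spearman-Brown: ρ = 2r/(1 + r) = 2(0.74)/(1 + 0.74) = 1.480/1.74 = 0.8506 → 0.85
Kelley's formula gives T̂ = 0.85·13.7 + 0.15·8.5 = 11.645 + 1.275 = 12.9200.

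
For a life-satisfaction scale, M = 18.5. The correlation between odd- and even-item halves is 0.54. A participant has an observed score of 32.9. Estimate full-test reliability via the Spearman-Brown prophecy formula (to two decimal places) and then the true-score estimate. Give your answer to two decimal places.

28.58

Spearman-Brown: ρ = 2r/(1 + r) = 2(0.54)/(1 + 0.54) = 1.080/1.54 = 0.7013 → 0.70
T̂ = 0.70(32.9) + 0.30(18.5) = 23.030 + 5.550 = 28.580 → 28.58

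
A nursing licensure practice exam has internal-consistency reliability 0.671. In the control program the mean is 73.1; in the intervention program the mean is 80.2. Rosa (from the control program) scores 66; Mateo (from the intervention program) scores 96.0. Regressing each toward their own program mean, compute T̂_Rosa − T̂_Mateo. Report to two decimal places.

-22.47

T̂_Rosa = 0.671(66) + 0.329(73.1) = 68.3359
T̂_Mateo = 0.671(96.0) + 0.329(80.2) = 90.8018
Difference = 68.3359 − 90.8018 = -22.4659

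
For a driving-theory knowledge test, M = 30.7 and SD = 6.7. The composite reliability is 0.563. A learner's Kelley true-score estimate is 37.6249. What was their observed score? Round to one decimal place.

T̂ = ρX + (1 − ρ)μ  ⇒  X = (T̂ − (1 − ρ)μ) / ρ
X = (37.6249 − 0.437 × 30.7) / 0.563 = (37.6249 − 13.4159) / 0.563 = 24.2090 / 0.563 = 43.000

43.0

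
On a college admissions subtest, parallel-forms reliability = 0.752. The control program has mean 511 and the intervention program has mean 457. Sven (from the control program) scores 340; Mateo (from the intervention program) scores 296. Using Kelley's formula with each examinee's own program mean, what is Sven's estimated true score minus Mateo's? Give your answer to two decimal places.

46.48

T̂_Sven = 0.752(340) + 0.248(511) = 382.4080
T̂_Mateo = 0.752(296) + 0.248(457) = 335.9280
Difference = 382.4080 − 335.9280 = 46.4800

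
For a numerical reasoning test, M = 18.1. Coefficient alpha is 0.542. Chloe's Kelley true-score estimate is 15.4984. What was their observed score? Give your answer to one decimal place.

13.3

T̂ = ρX + (1 − ρ)μ  ⇒  X = (T̂ − (1 − ρ)μ) / ρ
X = (15.4984 − 0.458 × 18.1) / 0.542 = (15.4984 − 8.2898) / 0.542 = 7.2086 / 0.542 = 13.300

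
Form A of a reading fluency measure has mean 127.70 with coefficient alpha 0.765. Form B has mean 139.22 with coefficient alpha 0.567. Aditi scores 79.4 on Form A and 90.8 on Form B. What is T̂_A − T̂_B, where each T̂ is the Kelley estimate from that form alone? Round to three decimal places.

-21.015

T̂_A = 0.765(79.4) + 0.235(127.70) = 90.75050
T̂_B = 0.567(90.8) + 0.433(139.22) = 111.76586
T̂_A − T̂_B = -21.01536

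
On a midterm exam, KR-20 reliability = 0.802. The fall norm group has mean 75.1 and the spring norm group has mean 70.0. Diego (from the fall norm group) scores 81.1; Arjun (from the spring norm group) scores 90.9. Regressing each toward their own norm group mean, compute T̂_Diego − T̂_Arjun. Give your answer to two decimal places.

T̂_Diego = 0.802(81.1) + 0.198(75.1) = 79.9120
T̂_Arjun = 0.802(90.9) + 0.198(70.0) = 86.7618
Difference = 79.9120 − 86.7618 = -6.8498

-6.85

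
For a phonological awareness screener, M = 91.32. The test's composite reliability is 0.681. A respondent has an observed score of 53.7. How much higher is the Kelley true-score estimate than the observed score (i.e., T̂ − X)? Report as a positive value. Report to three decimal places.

Weight the observed score by reliability and the mean by (1 − reliability): T̂ = 0.681·53.7 + 0.319·91.32 = 36.5697 + 29.13108 = 65.70078.
T̂ − X = 65.7008 − 53.7 = 12.0008 → 12.001

12.001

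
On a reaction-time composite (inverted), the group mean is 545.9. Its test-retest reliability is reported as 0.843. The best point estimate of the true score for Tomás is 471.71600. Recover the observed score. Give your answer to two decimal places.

T̂ = ρX + (1 − ρ)μ  ⇒  X = (T̂ − (1 − ρ)μ) / ρ
X = (471.71600 − 0.157 × 545.9) / 0.843 = (471.71600 − 85.7063) / 0.843 = 386.00970 / 0.843 = 457.9000

457.90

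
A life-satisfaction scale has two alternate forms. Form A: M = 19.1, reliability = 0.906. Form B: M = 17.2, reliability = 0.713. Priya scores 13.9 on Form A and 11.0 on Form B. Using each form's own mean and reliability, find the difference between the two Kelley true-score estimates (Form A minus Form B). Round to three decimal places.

T̂_A = 0.906(13.9) + 0.094(19.1) = 14.38880
T̂_B = 0.713(11.0) + 0.287(17.2) = 12.77940
T̂_A − T̂_B = 1.60940

1.609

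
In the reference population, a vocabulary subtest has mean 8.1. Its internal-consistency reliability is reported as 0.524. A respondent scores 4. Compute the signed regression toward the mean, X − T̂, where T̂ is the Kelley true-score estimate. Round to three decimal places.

-1.952

T̂ = 0.524(4) + 0.476(8.1) = 2.096 + 3.8556 = 5.95160 → 5.9516
X − T̂ = 4 − 5.9516 = -1.9516 → -1.952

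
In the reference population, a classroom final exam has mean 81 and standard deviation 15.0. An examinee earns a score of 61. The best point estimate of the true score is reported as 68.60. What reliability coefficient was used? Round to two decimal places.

T̂ = ρX + (1 − ρ)μ  ⇒  T̂ − μ = ρ(X − μ)
ρ = (T̂ − μ)/(X − μ) = (68.60 − 81) / (61 − 81) = -12.40 / -20.0 = 0.6200

0.62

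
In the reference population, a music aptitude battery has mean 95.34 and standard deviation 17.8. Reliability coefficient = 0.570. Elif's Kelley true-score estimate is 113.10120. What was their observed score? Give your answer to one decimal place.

T̂ = ρX + (1 − ρ)μ  ⇒  X = (T̂ − (1 − ρ)μ) / ρ
X = (113.10120 − 0.430 × 95.34) / 0.570 = (113.10120 − 40.99620) / 0.570 = 72.10500 / 0.570 = 126.500

126.5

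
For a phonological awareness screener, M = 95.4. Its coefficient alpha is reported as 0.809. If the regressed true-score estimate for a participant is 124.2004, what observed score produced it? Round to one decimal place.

T̂ = ρX + (1 − ρ)μ  ⇒  X = (T̂ − (1 − ρ)μ) / ρ
X = (124.2004 − 0.191 × 95.4) / 0.809 = (124.2004 − 18.2214) / 0.809 = 105.9790 / 0.809 = 131.000

131.0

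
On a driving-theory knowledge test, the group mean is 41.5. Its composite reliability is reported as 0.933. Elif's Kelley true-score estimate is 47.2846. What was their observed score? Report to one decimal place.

47.7

T̂ = ρX + (1 − ρ)μ  ⇒  X = (T̂ − (1 − ρ)μ) / ρ
X = (47.2846 − 0.067 × 41.5) / 0.933 = (47.2846 − 2.7805) / 0.933 = 44.5041 / 0.933 = 47.700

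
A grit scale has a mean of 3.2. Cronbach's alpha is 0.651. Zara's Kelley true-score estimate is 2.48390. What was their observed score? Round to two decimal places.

T̂ = ρX + (1 − ρ)μ  ⇒  X = (T̂ − (1 − ρ)μ) / ρ
X = (2.48390 − 0.349 × 3.2) / 0.651 = (2.48390 − 1.1168) / 0.651 = 1.36710 / 0.651 = 2.1000

2.10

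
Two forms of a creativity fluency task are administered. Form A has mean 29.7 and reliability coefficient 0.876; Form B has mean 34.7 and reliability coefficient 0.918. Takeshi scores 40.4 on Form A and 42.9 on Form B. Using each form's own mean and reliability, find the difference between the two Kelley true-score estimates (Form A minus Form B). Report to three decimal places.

-3.154

T̂_A = 0.876(40.4) + 0.124(29.7) = 39.07320
T̂_B = 0.918(42.9) + 0.082(34.7) = 42.22760
T̂_A − T̂_B = -3.15440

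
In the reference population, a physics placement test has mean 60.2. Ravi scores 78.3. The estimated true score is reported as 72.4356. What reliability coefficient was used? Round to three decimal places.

T̂ = ρX + (1 − ρ)μ  ⇒  T̂ − μ = ρ(X − μ)
ρ = (T̂ − μ)/(X − μ) = (72.4356 − 60.2) / (78.3 − 60.2) = 12.2356 / 18.1 = 0.67600

0.676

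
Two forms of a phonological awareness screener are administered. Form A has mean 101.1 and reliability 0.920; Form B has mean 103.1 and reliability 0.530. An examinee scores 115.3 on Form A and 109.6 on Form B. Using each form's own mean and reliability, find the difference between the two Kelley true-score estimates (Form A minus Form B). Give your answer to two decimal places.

7.62

T̂_A = 0.920(115.3) + 0.080(101.1) = 114.1640
T̂_B = 0.530(109.6) + 0.470(103.1) = 106.5450
T̂_A − T̂_B = 7.6190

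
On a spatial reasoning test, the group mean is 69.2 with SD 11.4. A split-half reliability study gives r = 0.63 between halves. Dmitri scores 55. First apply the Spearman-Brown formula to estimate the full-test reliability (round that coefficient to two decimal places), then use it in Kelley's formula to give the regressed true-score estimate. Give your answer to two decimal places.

Spearman-Brown: ρ = 2r/(1 + r) = 2(0.63)/(1 + 0.63) = 1.260/1.63 = 0.7730 → 0.77
T̂ = ρX + (1 − ρ)μ
  = 0.77 × 55 + 0.23 × 69.2
  = 42.35 + 15.916
  = 58.266
  ≈ 58.27

58.27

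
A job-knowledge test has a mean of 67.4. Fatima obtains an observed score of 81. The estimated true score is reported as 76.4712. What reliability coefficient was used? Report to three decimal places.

0.667

T̂ = ρX + (1 − ρ)μ  ⇒  T̂ − μ = ρ(X − μ)
ρ = (T̂ − μ)/(X − μ) = (76.4712 − 67.4) / (81 − 67.4) = 9.0712 / 13.6 = 0.66700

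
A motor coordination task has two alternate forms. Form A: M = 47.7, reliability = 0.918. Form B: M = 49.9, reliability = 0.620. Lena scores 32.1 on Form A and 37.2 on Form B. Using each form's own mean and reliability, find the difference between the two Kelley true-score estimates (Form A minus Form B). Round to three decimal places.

-8.647

T̂_A = 0.918(32.1) + 0.082(47.7) = 33.37920
T̂_B = 0.620(37.2) + 0.380(49.9) = 42.02600
T̂_A − T̂_B = -8.64680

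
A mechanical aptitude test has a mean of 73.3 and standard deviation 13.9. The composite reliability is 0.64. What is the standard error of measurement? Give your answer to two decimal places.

SEM = SD · √(1 − ρ) = 13.9 × √0.36 = 13.9 × 0.6000 = 8.340

8.34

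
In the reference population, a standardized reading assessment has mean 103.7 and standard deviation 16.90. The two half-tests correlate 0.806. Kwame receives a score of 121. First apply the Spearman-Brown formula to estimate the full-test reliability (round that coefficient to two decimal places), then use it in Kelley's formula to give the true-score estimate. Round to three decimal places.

Spearman-Brown: ρ = 2r/(1 + r) = 2(0.806)/(1 + 0.806) = 1.6120/1.806 = 0.8926 → 0.89
T̂ = 0.89(121) + 0.11(103.7) = 107.69 + 11.407 = 119.0970 → 119.097

119.097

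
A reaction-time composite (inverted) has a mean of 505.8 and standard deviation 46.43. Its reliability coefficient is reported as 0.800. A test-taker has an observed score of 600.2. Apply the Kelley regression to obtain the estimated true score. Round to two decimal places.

T̂ = 0.800(600.2) + 0.200(505.8) = 480.1600 + 101.1600 = 581.320 → 581.32

581.32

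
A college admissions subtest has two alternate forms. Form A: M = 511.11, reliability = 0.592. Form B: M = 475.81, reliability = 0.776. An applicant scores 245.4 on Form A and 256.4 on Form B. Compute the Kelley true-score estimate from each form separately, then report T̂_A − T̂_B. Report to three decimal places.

48.262

T̂_A = 0.592(245.4) + 0.408(511.11) = 353.80968
T̂_B = 0.776(256.4) + 0.224(475.81) = 305.54784
T̂_A − T̂_B = 48.26184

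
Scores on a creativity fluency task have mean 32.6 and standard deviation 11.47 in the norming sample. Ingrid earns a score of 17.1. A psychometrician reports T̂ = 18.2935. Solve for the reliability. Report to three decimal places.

T̂ = ρX + (1 − ρ)μ  ⇒  T̂ − μ = ρ(X − μ)
ρ = (T̂ − μ)/(X − μ) = (18.2935 − 32.6) / (17.1 − 32.6) = -14.3065 / -15.5 = 0.92300

0.923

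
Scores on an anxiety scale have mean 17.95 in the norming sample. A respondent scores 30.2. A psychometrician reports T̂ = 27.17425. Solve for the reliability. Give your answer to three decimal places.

T̂ = ρX + (1 − ρ)μ  ⇒  T̂ − μ = ρ(X − μ)
ρ = (T̂ − μ)/(X − μ) = (27.17425 − 17.95) / (30.2 − 17.95) = 9.22425 / 12.25 = 0.75300

0.753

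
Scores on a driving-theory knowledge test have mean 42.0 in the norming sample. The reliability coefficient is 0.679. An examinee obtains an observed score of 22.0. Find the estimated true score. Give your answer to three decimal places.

T̂ = 0.679(22.0) + 0.321(42.0) = 14.9380 + 13.4820 = 28.4200 → 28.420

28.420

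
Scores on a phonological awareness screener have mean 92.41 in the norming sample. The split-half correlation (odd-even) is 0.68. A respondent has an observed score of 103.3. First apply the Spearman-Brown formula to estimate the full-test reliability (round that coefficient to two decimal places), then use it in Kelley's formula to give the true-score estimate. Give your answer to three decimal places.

Spearman-Brown: ρ = 2r/(1 + r) = 2(0.68)/(1 + 0.68) = 1.360/1.68 = 0.8095 → 0.81
Weight the observed score by reliability and the mean by (1 − reliability): T̂ = 0.81·103.3 + 0.19·92.41 = 83.673 + 17.5579 = 101.2309.

101.231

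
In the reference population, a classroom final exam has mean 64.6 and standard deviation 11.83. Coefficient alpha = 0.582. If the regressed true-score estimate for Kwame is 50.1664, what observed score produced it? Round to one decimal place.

T̂ = ρX + (1 − ρ)μ  ⇒  X = (T̂ − (1 − ρ)μ) / ρ
X = (50.1664 − 0.418 × 64.6) / 0.582 = (50.1664 − 27.0028) / 0.582 = 23.1636 / 0.582 = 39.800

39.8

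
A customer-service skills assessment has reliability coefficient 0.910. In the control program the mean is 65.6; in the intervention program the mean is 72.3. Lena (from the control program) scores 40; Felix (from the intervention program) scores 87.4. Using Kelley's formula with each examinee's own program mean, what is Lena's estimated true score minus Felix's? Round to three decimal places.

-43.737

T̂_Lena = 0.910(40) + 0.090(65.6) = 42.30400
T̂_Felix = 0.910(87.4) + 0.090(72.3) = 86.04100
Difference = 42.30400 − 86.04100 = -43.73700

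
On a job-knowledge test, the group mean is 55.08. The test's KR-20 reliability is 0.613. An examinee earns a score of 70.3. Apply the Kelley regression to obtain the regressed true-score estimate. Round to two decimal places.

64.41

T̂ = 0.613(70.3) + 0.387(55.08) = 43.0939 + 21.31596 = 64.410 → 64.41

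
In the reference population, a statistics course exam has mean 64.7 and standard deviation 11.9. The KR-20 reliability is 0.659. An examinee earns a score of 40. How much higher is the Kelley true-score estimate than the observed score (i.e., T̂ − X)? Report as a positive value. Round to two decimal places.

T̂ = ρX + (1 − ρ)μ
  = 0.659 × 40 + 0.341 × 64.7
  = 26.360 + 22.0627
  = 48.4227
  ≈ 48.423
T̂ − X = 48.423 − 40 = 8.423 → 8.42

8.42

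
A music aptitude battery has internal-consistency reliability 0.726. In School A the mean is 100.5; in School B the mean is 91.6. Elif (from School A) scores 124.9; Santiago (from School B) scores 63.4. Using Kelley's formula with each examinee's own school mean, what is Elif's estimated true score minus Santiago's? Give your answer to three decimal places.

47.088

T̂_Elif = 0.726(124.9) + 0.274(100.5) = 118.21440
T̂_Santiago = 0.726(63.4) + 0.274(91.6) = 71.12680
Difference = 118.21440 − 71.12680 = 47.08760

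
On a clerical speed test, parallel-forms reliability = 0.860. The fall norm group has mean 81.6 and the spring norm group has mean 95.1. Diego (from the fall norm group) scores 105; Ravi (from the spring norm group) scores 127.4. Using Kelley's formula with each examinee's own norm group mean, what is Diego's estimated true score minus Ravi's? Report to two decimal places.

-21.15

T̂_Diego = 0.860(105) + 0.140(81.6) = 101.7240
T̂_Ravi = 0.860(127.4) + 0.140(95.1) = 122.8780
Difference = 101.7240 − 122.8780 = -21.1540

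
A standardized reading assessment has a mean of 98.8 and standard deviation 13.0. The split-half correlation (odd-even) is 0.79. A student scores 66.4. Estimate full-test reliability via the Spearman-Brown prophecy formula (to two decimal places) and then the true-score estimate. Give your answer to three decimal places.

Spearman-Brown: ρ = 2r/(1 + r) = 2(0.79)/(1 + 0.79) = 1.580/1.79 = 0.8827 → 0.88
Regress the observed score toward the mean by the unreliability: T̂ = 0.88·66.4 + 0.12·98.8 = 58.432 + 11.856 = 70.2880.

70.288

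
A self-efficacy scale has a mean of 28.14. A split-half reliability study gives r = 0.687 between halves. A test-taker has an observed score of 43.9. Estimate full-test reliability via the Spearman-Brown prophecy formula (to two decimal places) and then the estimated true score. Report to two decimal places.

40.91

Spearman-Brown: ρ = 2r/(1 + r) = 2(0.687)/(1 + 0.687) = 1.3740/1.687 = 0.8145 → 0.81
T̂ = 0.81(43.9) + 0.19(28.14) = 35.559 + 5.3466 = 40.906 → 40.91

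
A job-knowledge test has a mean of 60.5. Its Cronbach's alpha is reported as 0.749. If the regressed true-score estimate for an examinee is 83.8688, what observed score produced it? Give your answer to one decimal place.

91.7

T̂ = ρX + (1 − ρ)μ  ⇒  X = (T̂ − (1 − ρ)μ) / ρ
X = (83.8688 − 0.251 × 60.5) / 0.749 = (83.8688 − 15.1855) / 0.749 = 68.6833 / 0.749 = 91.700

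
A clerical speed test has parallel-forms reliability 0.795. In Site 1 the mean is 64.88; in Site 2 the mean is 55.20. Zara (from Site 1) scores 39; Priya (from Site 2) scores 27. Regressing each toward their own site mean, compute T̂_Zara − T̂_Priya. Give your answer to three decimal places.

T̂_Zara = 0.795(39) + 0.205(64.88) = 44.30540
T̂_Priya = 0.795(27) + 0.205(55.20) = 32.78100
Difference = 44.30540 − 32.78100 = 11.52440

11.524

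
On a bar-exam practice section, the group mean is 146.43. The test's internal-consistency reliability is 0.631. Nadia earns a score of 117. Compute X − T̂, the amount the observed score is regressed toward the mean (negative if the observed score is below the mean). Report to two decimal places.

T̂ = 0.631(117) + 0.369(146.43) = 73.827 + 54.03267 = 127.8597 → 127.860
X − T̂ = 117 − 127.860 = -10.860 → -10.86

-10.86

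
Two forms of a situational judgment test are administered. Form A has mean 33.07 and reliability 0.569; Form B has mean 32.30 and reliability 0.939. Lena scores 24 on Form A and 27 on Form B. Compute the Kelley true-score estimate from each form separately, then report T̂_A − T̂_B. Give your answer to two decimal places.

0.59

T̂_A = 0.569(24) + 0.431(33.07) = 27.9092
T̂_B = 0.939(27) + 0.061(32.30) = 27.3233
T̂_A − T̂_B = 0.5859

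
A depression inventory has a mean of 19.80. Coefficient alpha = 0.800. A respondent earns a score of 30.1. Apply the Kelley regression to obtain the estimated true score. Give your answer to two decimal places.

28.04

T̂ = 0.800(30.1) + 0.200(19.80) = 24.0800 + 3.96000 = 28.040 → 28.04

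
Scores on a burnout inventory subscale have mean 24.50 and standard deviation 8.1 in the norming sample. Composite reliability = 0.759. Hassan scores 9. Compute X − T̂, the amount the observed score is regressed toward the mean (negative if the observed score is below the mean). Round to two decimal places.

T̂ = 0.759(9) + 0.241(24.50) = 6.831 + 5.90450 = 12.7355 → 12.736
X − T̂ = 9 − 12.736 = -3.736 → -3.74

-3.74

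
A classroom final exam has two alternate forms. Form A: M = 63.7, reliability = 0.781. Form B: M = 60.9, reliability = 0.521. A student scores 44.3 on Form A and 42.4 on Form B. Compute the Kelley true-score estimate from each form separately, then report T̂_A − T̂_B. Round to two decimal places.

-2.71

T̂_A = 0.781(44.3) + 0.219(63.7) = 48.5486
T̂_B = 0.521(42.4) + 0.479(60.9) = 51.2615
T̂_A − T̂_B = -2.7129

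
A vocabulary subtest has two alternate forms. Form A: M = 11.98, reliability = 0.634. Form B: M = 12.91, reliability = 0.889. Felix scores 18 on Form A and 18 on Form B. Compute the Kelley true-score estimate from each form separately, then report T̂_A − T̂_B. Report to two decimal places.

T̂_A = 0.634(18) + 0.366(11.98) = 15.7967
T̂_B = 0.889(18) + 0.111(12.91) = 17.4350
T̂_A − T̂_B = -1.6383

-1.64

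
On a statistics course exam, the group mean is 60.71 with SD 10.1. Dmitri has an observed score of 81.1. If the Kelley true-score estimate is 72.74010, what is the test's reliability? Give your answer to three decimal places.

T̂ = ρX + (1 − ρ)μ  ⇒  T̂ − μ = ρ(X − μ)
ρ = (T̂ − μ)/(X − μ) = (72.74010 − 60.71) / (81.1 − 60.71) = 12.03010 / 20.39 = 0.59000

0.590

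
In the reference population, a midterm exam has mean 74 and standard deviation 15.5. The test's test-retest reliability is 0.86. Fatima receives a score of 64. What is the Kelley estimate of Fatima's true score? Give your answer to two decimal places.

T̂ = 0.86(64) + 0.14(74) = 55.04 + 10.36 = 65.400 → 65.40

65.40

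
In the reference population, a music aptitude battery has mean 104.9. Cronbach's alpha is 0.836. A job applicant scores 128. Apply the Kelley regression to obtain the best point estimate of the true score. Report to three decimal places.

124.212

T̂ = ρX + (1 − ρ)μ
  = 0.836 × 128 + 0.164 × 104.9
  = 107.008 + 17.2036
  = 124.2116
  ≈ 124.212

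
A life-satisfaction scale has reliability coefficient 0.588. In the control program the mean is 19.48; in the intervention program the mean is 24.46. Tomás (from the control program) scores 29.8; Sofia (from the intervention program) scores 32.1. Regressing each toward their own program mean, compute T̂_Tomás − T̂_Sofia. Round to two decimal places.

T̂_Tomás = 0.588(29.8) + 0.412(19.48) = 25.5482
T̂_Sofia = 0.588(32.1) + 0.412(24.46) = 28.9523
Difference = 25.5482 − 28.9523 = -3.4042

-3.40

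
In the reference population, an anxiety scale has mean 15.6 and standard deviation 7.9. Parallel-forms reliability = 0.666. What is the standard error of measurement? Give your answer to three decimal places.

4.566

SEM = SD · √(1 − ρ) = 7.9 × √0.334 = 7.9 × 0.5779 = 4.5656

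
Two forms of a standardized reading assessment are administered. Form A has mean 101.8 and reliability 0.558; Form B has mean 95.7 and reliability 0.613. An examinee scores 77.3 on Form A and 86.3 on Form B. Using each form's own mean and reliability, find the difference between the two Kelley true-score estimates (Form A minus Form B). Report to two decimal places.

-1.81

T̂_A = 0.558(77.3) + 0.442(101.8) = 88.1290
T̂_B = 0.613(86.3) + 0.387(95.7) = 89.9378
T̂_A − T̂_B = -1.8088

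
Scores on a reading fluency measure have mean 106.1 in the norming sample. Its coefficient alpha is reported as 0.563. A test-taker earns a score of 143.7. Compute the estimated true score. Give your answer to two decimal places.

T̂ = 0.563(143.7) + 0.437(106.1) = 80.9031 + 46.3657 = 127.269 → 127.27

127.27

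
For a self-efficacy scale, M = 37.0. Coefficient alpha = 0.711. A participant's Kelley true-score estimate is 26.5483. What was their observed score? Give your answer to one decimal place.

T̂ = ρX + (1 − ρ)μ  ⇒  X = (T̂ − (1 − ρ)μ) / ρ
X = (26.5483 − 0.289 × 37.0) / 0.711 = (26.5483 − 10.6930) / 0.711 = 15.8553 / 0.711 = 22.300

22.3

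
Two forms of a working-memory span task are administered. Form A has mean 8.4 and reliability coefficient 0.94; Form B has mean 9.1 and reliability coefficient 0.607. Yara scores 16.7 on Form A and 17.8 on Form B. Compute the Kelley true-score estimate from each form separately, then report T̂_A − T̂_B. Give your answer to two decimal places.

1.82

T̂_A = 0.94(16.7) + 0.06(8.4) = 16.2020
T̂_B = 0.607(17.8) + 0.393(9.1) = 14.3809
T̂_A − T̂_B = 1.8211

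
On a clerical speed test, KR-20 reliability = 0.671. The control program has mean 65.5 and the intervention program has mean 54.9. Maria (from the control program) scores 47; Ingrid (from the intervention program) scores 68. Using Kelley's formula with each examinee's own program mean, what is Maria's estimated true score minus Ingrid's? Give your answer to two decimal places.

-10.60

T̂_Maria = 0.671(47) + 0.329(65.5) = 53.0865
T̂_Ingrid = 0.671(68) + 0.329(54.9) = 63.6901
Difference = 53.0865 − 63.6901 = -10.6036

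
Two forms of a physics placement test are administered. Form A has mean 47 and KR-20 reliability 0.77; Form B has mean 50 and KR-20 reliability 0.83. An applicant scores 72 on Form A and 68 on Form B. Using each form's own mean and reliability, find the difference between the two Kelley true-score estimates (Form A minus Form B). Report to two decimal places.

1.31

T̂_A = 0.77(72) + 0.23(47) = 66.2500
T̂_B = 0.83(68) + 0.17(50) = 64.9400
T̂_A − T̂_B = 1.3100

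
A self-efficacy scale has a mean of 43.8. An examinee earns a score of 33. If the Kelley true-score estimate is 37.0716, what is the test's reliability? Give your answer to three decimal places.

0.623

T̂ = ρX + (1 − ρ)μ  ⇒  T̂ − μ = ρ(X − μ)
ρ = (T̂ − μ)/(X − μ) = (37.0716 − 43.8) / (33 − 43.8) = -6.7284 / -10.8 = 0.62300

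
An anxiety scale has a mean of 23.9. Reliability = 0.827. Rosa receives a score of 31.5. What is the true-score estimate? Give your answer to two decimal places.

T̂ = 0.827(31.5) + 0.173(23.9) = 26.0505 + 4.1347 = 30.185 → 30.19

30.19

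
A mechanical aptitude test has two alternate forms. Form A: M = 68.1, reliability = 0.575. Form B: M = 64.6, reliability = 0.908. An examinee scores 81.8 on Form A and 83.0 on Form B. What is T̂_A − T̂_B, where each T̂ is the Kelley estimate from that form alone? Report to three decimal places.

T̂_A = 0.575(81.8) + 0.425(68.1) = 75.97750
T̂_B = 0.908(83.0) + 0.092(64.6) = 81.30720
T̂_A − T̂_B = -5.32970

-5.330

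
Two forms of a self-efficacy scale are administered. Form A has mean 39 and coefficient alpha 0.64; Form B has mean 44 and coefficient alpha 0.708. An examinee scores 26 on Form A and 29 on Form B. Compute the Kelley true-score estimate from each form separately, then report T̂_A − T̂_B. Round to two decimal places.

T̂_A = 0.64(26) + 0.36(39) = 30.6800
T̂_B = 0.708(29) + 0.292(44) = 33.3800
T̂_A − T̂_B = -2.7000

-2.70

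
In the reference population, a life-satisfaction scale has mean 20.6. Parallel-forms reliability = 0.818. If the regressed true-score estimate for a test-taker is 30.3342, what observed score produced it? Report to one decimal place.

T̂ = ρX + (1 − ρ)μ  ⇒  X = (T̂ − (1 − ρ)μ) / ρ
X = (30.3342 − 0.182 × 20.6) / 0.818 = (30.3342 − 3.7492) / 0.818 = 26.5850 / 0.818 = 32.500

32.5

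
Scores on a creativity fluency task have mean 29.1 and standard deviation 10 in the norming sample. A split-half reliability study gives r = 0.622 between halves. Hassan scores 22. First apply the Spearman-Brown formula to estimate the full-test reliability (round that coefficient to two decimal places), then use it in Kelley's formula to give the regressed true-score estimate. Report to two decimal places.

23.63

Spearman-Brown: ρ = 2r/(1 + r) = 2(0.622)/(1 + 0.622) = 1.2440/1.622 = 0.7670 → 0.77
T̂ = 0.77(22) + 0.23(29.1) = 16.94 + 6.693 = 23.633 → 23.63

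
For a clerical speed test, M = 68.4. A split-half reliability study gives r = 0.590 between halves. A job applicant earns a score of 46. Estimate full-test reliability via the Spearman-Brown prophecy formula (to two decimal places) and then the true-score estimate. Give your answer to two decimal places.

Spearman-Brown: ρ = 2r/(1 + r) = 2(0.590)/(1 + 0.590) = 1.1800/1.590 = 0.7421 → 0.74
T̂ = ρX + (1 − ρ)μ
  = 0.74 × 46 + 0.26 × 68.4
  = 34.04 + 17.784
  = 51.824
  ≈ 51.82

51.82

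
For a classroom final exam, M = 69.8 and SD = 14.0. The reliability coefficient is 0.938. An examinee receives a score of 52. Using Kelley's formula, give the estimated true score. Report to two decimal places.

53.10

Regress the observed score toward the mean by the unreliability: T̂ = 0.938·52 + 0.062·69.8 = 48.776 + 4.3276 = 53.104.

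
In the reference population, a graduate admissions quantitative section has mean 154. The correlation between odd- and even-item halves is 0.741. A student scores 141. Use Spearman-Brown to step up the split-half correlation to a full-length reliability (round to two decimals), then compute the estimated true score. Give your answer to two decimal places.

142.95

Spearman-Brown: ρ = 2r/(1 + r) = 2(0.741)/(1 + 0.741) = 1.4820/1.741 = 0.8512 → 0.85
T̂ = ρX + (1 − ρ)μ
  = 0.85 × 141 + 0.15 × 154
  = 119.85 + 23.10
  = 142.950
  ≈ 142.95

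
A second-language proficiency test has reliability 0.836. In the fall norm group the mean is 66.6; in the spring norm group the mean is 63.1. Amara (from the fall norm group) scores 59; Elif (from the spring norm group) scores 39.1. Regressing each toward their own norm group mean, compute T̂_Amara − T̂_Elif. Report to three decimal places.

T̂_Amara = 0.836(59) + 0.164(66.6) = 60.24640
T̂_Elif = 0.836(39.1) + 0.164(63.1) = 43.03600
Difference = 60.24640 − 43.03600 = 17.21040

17.210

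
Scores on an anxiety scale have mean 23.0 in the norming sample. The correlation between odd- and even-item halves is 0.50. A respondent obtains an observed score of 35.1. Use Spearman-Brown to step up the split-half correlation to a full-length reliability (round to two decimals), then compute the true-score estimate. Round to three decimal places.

31.107

Spearman-Brown: ρ = 2r/(1 + r) = 2(0.50)/(1 + 0.50) = 1.000/1.50 = 0.6667 → 0.67
Weight the observed score by reliability and the mean by (1 − reliability): T̂ = 0.67·35.1 + 0.33·23.0 = 23.517 + 7.590 = 31.1070.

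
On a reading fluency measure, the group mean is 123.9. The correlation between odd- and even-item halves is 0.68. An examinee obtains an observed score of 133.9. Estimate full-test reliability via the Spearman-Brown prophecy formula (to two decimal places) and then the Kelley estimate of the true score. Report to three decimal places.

Spearman-Brown: ρ = 2r/(1 + r) = 2(0.68)/(1 + 0.68) = 1.360/1.68 = 0.8095 → 0.81
Regress the observed score toward the mean by the unreliability: T̂ = 0.81·133.9 + 0.19·123.9 = 108.459 + 23.541 = 132.0000.

132.000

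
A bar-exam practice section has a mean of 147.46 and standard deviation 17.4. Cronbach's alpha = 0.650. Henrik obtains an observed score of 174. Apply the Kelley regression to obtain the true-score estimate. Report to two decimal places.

T̂ = 0.650(174) + 0.350(147.46) = 113.100 + 51.61100 = 164.711 → 164.71

164.71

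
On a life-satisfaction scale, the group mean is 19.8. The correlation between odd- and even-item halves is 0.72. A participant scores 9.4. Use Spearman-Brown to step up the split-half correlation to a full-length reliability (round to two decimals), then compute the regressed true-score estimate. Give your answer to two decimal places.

Spearman-Brown: ρ = 2r/(1 + r) = 2(0.72)/(1 + 0.72) = 1.440/1.72 = 0.8372 → 0.84
T̂ = 0.84(9.4) + 0.16(19.8) = 7.896 + 3.168 = 11.064 → 11.06

11.06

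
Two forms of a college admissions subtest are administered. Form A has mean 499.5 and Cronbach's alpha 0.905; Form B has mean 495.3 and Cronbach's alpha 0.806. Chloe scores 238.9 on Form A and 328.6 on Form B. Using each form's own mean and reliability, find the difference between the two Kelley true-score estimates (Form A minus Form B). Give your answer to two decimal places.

T̂_A = 0.905(238.9) + 0.095(499.5) = 263.6570
T̂_B = 0.806(328.6) + 0.194(495.3) = 360.9398
T̂_A − T̂_B = -97.2828

-97.28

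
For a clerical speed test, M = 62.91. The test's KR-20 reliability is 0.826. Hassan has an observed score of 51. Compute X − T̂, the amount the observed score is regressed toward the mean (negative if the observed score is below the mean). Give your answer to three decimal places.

T̂ = 0.826(51) + 0.174(62.91) = 42.126 + 10.94634 = 53.07234 → 53.0723
X − T̂ = 51 − 53.0723 = -2.0723 → -2.072

-2.072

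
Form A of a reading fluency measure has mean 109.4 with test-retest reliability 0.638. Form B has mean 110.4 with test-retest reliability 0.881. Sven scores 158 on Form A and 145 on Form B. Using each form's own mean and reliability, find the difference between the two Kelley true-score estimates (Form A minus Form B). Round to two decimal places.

T̂_A = 0.638(158) + 0.362(109.4) = 140.4068
T̂_B = 0.881(145) + 0.119(110.4) = 140.8826
T̂_A − T̂_B = -0.4758

-0.48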